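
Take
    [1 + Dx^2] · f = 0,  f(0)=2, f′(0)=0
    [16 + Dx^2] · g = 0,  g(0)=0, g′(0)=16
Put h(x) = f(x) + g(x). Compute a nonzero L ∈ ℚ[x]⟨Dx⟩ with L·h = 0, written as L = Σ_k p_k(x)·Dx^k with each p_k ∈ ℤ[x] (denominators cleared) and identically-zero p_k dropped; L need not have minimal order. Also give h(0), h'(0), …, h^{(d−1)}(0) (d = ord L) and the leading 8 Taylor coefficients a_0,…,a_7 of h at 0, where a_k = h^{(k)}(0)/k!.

f: a_k = 2, 0, -1, 0, 1/12, 0, -1/360, 0, …
g: a_k = 0, 16, 0, -128/3, 0, 512/15, 0, -4096/315, …
L₀ := lclm(L_f,L_g); ord L₀ ≤ 2+2.
L = 16 + 17·Dx^2 + Dx^4  (order 4).
h: a_k = 2, 16, -1, -128/3, 1/12, 512/15, -1/360, -4096/315, …
ICs: h(0) = 2, h′(0) = 16, h′′(0) = -2, h′′′(0) = -256.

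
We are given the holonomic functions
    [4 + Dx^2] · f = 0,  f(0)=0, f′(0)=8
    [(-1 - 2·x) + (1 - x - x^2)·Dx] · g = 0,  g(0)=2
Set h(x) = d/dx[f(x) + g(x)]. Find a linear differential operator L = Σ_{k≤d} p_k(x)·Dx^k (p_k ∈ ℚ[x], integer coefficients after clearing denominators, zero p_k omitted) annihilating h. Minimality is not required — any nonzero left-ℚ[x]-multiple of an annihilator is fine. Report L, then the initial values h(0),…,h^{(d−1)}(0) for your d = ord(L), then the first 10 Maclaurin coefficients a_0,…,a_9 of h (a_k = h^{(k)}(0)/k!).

f: a_k = 0, 8, 0, -16/3, 0, 16/15, 0, -32/315, 0, 16/2835, …
g: a_k = 2, 2, 4, 6, 10, 16, 26, 42, 68, 110, …
Weyl lclm of L_f,L_g ⇒ L₀ (ord ≤ 3).
h=h₀': d/dx-closure on L₀ ⇒ L.
L = (272 + 704·x + 880·x^2 + 400·x^3 + 320·x^4 + 144·x^5 + 48·x^6) + (-44 - 52·x + 108·x^2 + 80·x^3 + 40·x^4 + 72·x^5 + 56·x^6 + 16·x^7)·Dx + (68 + 176·x + 220·x^2 + 100·x^3 + 80·x^4 + 36·x^5 + 12·x^6)·Dx^2 + (-11 - 13·x + 27·x^2 + 20·x^3 + 10·x^4 + 18·x^5 + 14·x^6 + 4·x^7)·Dx^3  (order 3).
h: a_k = 10, 8, 2, 40, 256/3, 156, 13198/45, 544, 311866/315, 1780, …
ICs: h(0) = 10, h′(0) = 8, h′′(0) = 4.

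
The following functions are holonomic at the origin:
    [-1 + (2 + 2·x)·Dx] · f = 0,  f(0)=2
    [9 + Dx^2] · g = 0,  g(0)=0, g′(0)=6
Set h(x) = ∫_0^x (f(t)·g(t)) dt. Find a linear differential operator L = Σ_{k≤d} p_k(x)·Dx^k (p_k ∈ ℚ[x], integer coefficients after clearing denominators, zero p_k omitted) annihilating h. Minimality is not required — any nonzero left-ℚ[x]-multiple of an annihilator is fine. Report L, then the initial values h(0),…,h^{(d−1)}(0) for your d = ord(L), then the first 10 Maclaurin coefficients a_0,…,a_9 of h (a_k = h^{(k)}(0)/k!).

L = (39 + 72·x + 36·x^2)·Dx + (-4 - 4·x)·Dx^2 + (4 + 8·x + 4·x^2)·Dx^3  (order 3).
h: a_k = 0, 0, 6, 2, -39/8, -33/20, 527/320, 1041/2240, -20529/71680, -263/3584, …
ICs: h(0) = 0, h′(0) = 0, h′′(0) = 12.

f: a_k = 2, 1, -1/4, 1/8, -5/64, 7/128, -21/512, 33/1024, -429/16384, 715/32768, …
g: a_k = 0, 6, 0, -9, 0, 81/20, 0, -243/280, 0, 243/2240, …
h₀=f·g: eliminate ⇒ L₀, order ≤ 1·2.
∫: right-multiply L₀ by Dx.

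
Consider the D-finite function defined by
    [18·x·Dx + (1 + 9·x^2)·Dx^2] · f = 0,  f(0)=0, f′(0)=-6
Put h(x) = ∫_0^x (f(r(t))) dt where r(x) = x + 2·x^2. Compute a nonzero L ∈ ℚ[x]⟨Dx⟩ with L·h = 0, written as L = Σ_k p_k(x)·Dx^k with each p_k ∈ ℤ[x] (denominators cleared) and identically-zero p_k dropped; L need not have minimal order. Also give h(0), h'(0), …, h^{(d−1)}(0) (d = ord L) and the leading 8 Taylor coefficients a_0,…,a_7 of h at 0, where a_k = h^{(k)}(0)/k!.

f: a_k = 0, -6, 0, 18, 0, -486/5, 0, 4374/7, …
Change of var in L_f (x↦r) gives L₀.
h=∫h₀ ⇒ L = L₀·Dx.
L = (-4 + 18·x + 144·x^2 + 432·x^3 + 432·x^4)·Dx^2 + (1 + 4·x + 9·x^2 + 72·x^3 + 180·x^4 + 144·x^5)·Dx^3  (order 3).
h: a_k = 0, 0, -3, -4, 9/2, 108/5, 99/5, -828/7, …
ICs: h(0) = 0, h′(0) = 0, h′′(0) = -6.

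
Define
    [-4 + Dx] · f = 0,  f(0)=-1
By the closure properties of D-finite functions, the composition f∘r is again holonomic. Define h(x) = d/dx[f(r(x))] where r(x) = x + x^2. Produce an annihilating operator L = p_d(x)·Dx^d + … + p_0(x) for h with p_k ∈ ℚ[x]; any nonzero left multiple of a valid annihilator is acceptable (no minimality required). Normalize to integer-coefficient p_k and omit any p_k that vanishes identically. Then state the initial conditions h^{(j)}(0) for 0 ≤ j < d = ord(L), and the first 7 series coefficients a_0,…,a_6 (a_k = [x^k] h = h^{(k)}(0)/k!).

f: a_k = -1, -4, -8, -32/3, -32/3, -128/15, -256/45, …
f∘r: x↦r, Dx↦Dx/r' in L_f ⇒ L₀.
Derive L from L₀ (diff closure).
L = (6 + 16·x + 16·x^2) + (-1 - 2·x)·Dx  (order 1).
h: a_k = -4, -24, -80, -608/3, -416, -11072/15, -52096/45, …
ICs: h(0) = -4.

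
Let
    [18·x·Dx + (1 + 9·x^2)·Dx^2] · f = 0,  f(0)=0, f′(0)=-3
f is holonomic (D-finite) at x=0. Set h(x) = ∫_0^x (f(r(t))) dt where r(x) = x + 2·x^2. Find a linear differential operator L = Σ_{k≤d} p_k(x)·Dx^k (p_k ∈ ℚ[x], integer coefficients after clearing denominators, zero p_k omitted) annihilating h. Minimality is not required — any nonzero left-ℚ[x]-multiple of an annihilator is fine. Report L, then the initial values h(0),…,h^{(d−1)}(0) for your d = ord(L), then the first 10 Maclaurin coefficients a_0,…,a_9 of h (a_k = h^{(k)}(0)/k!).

f: a_k = 0, -3, 0, 9, 0, -243/5, 0, 2187/7, 0, -2187, …
Change of var in L_f (x↦r) gives L₀.
∫: right-multiply L₀ by Dx.
L = (-4 + 18·x + 144·x^2 + 432·x^3 + 432·x^4)·Dx^2 + (1 + 4·x + 9·x^2 + 72·x^3 + 180·x^4 + 144·x^5)·Dx^3  (order 3).
h: a_k = 0, 0, -3/2, -2, 9/4, 54/5, 99/10, -414/7, -11421/56, 54, …
ICs: h(0) = 0, h′(0) = 0, h′′(0) = -3.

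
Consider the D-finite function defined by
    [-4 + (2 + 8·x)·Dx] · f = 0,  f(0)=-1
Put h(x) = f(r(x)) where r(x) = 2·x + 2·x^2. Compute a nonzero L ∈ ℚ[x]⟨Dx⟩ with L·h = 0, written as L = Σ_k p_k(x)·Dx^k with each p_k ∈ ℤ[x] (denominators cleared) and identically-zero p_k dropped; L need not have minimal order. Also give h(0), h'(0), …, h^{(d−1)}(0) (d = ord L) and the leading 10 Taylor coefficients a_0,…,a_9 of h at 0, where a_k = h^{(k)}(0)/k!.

L = (-4 - 8·x) + (1 + 8·x + 8·x^2)·Dx  (order 1).
h: a_k = -1, -4, 4, -16, 72, -352, 1824, -9856, 54944, -313728, …
ICs: h(0) = -1.

f: a_k = -1, -2, 2, -4, 10, -28, 84, -264, 858, -2860, …
f∘r: x↦r, Dx↦Dx/r' in L_f ⇒ L₀.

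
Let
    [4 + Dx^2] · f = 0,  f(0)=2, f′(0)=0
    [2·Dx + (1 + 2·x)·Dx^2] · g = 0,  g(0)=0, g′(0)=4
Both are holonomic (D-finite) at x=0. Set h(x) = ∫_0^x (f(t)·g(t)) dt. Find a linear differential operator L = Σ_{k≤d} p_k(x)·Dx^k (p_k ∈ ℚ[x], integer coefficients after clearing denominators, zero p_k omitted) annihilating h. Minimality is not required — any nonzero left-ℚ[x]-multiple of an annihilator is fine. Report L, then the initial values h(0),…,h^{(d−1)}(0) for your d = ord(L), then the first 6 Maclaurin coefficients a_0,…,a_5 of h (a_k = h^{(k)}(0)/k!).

f: a_k = 2, 0, -4, 0, 4/3, 0, …
g: a_k = 0, 4, -4, 16/3, -8, 64/5, …
Sym-product of L_f,L_g gives L₀ (≤ ord 4).
∫: right-multiply L₀ by Dx.
L = (-48 + 192·x + 1216·x^2 + 2048·x^3 + 1024·x^4)·Dx + (32 + 320·x + 768·x^2 + 512·x^3)·Dx^2 + (160·x + 672·x^2 + 1024·x^3 + 512·x^4)·Dx^3 + (8 + 80·x + 192·x^2 + 128·x^3)·Dx^4 + (3 + 28·x + 92·x^2 + 128·x^3 + 64·x^4)·Dx^5  (order 5).
h: a_k = 0, 0, 4, -8/3, -4/3, 0, …
ICs: h(0) = 0, h′(0) = 0, h′′(0) = 8, h′′′(0) = -16, h′′′′(0) = -32.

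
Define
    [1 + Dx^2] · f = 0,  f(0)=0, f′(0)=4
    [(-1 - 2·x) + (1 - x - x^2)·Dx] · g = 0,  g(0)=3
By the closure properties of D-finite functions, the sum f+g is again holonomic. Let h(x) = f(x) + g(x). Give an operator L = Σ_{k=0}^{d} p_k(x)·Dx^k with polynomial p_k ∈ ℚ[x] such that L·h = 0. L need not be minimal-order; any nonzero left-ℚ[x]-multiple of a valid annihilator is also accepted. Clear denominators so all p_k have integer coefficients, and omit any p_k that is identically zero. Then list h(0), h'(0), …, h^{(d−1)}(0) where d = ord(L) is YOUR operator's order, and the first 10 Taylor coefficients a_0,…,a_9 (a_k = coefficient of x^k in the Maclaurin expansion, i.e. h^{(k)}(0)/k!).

L = (-19 - 48·x - 31·x^2 - 24·x^3 - 5·x^4 - 2·x^5) + (5 - x - 4·x^2 - 7·x^3 - 6·x^4 - 3·x^5 - x^6)·Dx + (-19 - 48·x - 31·x^2 - 24·x^3 - 5·x^4 - 2·x^5)·Dx^2 + (5 - x - 4·x^2 - 7·x^3 - 6·x^4 - 3·x^5 - x^6)·Dx^3  (order 3).
h: a_k = 3, 7, 6, 25/3, 15, 721/30, 39, 79379/1260, 102, 14968801/90720, …
ICs: h(0) = 3, h′(0) = 7, h′′(0) = 12.

f: a_k = 0, 4, 0, -2/3, 0, 1/30, 0, -1/1260, 0, 1/90720, …
g: a_k = 3, 3, 6, 9, 15, 24, 39, 63, 102, 165, …
h₀=f+g: left-lcm gives L₀, ord ≤ 3.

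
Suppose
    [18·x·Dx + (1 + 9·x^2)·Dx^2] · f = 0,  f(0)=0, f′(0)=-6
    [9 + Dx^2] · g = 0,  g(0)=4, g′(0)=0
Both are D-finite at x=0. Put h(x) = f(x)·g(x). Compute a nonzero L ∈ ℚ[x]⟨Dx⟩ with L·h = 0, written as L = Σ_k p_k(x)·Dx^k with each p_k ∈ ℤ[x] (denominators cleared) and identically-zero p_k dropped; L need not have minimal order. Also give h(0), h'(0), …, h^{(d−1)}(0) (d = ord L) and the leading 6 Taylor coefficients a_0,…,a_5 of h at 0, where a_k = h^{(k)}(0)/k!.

f: a_k = 0, -6, 0, 18, 0, -486/5, …
g: a_k = 4, 0, -18, 0, 27/2, 0, …
Sym-product of L_f,L_g gives L₀ (≤ ord 4).
L = (810 + 18954·x^2 + 72171·x^4 + 236196·x^6 + 531441·x^8) + (972·x + 14580·x^3 + 78732·x^5 + 236196·x^7)·Dx + (108 + 2592·x^2 + 13122·x^4 + 52488·x^6 + 118098·x^8)·Dx^2 + (108·x + 1620·x^3 + 8748·x^5 + 26244·x^7)·Dx^3 + (2 + 54·x^2 + 567·x^4 + 2916·x^6 + 6561·x^8)·Dx^4  (order 4).
h: a_k = 0, -24, 0, 180, 0, -3969/5, …
ICs: h(0) = 0, h′(0) = -24, h′′(0) = 0, h′′′(0) = 1080.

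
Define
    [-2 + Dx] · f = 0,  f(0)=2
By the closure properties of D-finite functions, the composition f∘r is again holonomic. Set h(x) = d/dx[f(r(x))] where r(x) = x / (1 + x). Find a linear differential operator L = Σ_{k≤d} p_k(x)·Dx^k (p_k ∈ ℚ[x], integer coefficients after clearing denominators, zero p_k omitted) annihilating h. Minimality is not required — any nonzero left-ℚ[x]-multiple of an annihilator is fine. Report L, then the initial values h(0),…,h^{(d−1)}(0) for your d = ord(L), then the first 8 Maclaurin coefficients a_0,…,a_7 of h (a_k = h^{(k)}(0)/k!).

f: a_k = 2, 4, 4, 8/3, 4/3, 8/15, 8/45, 16/315, …
L₀ from L_f via x↦r, Dx↦r'^{-1}Dx.
Derive L from L₀ (diff closure).
L = -2·x + (-1 - 2·x - x^2)·Dx  (order 1).
h: a_k = 4, 0, -4, 16/3, -4, 16/15, 20/9, -512/105, …
ICs: h(0) = 4.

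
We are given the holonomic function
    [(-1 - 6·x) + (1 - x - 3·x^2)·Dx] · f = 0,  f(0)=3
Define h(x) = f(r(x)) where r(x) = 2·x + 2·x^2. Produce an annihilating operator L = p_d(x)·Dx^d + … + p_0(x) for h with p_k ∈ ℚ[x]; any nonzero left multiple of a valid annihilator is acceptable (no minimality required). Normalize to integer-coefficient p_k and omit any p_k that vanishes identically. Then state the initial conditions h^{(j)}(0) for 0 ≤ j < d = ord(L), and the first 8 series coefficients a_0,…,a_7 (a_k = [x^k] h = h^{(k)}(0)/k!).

L = (2 + 28·x + 72·x^2 + 48·x^3) + (-1 + 2·x + 14·x^2 + 24·x^3 + 12·x^4)·Dx  (order 1).
h: a_k = 3, 6, 54, 264, 1464, 7992, 43464, 237120, …
ICs: h(0) = 3.

f: a_k = 3, 3, 12, 21, 57, 120, 291, 651, …
L₀ from L_f via x↦r, Dx↦r'^{-1}Dx.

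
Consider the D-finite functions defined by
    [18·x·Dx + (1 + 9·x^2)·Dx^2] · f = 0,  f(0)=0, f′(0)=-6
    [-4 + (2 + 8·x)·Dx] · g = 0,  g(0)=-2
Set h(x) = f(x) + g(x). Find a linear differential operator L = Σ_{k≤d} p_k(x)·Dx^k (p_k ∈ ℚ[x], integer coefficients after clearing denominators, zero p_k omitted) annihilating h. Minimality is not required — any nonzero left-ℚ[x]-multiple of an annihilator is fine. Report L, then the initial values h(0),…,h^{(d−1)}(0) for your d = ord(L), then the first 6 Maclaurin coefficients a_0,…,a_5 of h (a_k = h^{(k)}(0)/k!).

L = (-36 - 360·x + 972·x^2 + 1944·x^3)·Dx + (-30 - 144·x - 18·x^2 + 3888·x^3 + 6804·x^4)·Dx^2 + (-2 + 10·x + 108·x^2 + 306·x^3 + 1134·x^4 + 1944·x^5)·Dx^3  (order 3).
h: a_k = -2, -10, 4, 10, 20, -766/5, …
ICs: h(0) = -2, h′(0) = -10, h′′(0) = 8.

f: a_k = 0, -6, 0, 18, 0, -486/5, …
g: a_k = -2, -4, 4, -8, 20, -56, …
f+g: L₀ = lclm(L_f,L_g), ord ≤ 2+1.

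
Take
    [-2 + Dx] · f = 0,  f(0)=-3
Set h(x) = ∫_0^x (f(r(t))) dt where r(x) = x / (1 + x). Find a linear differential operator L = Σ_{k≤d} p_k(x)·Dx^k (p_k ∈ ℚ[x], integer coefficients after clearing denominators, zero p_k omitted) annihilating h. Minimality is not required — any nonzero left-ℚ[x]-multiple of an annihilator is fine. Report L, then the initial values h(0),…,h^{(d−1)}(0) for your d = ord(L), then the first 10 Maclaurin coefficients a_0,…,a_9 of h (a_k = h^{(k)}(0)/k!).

f: a_k = -3, -6, -6, -4, -2, -4/5, -4/15, -8/105, -2/105, -4/945, …
f∘r: x↦r, Dx↦Dx/r' in L_f ⇒ L₀.
h=∫h₀ ⇒ L = L₀·Dx.
L = -2·Dx + (1 + 2·x + x^2)·Dx^2  (order 2).
h: a_k = 0, -3, -3, 0, 1/2, -2/5, 1/5, -4/105, -5/84, 32/315, …
ICs: h(0) = 0, h′(0) = -3.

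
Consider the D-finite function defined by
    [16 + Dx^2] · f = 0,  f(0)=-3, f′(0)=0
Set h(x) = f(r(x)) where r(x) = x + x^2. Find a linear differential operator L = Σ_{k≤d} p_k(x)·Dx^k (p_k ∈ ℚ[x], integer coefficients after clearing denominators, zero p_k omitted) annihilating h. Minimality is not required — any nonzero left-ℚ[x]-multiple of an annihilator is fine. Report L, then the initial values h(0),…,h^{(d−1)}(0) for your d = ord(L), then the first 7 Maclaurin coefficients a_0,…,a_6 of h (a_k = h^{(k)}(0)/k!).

f: a_k = -3, 0, 24, 0, -32, 0, 256/15, …
Change of var in L_f (x↦r) gives L₀.
L = (16 + 96·x + 192·x^2 + 128·x^3) - 2·Dx + (1 + 2·x)·Dx^2  (order 2).
h: a_k = -3, 0, 24, 48, -8, -128, -2624/15, …
ICs: h(0) = -3, h′(0) = 0.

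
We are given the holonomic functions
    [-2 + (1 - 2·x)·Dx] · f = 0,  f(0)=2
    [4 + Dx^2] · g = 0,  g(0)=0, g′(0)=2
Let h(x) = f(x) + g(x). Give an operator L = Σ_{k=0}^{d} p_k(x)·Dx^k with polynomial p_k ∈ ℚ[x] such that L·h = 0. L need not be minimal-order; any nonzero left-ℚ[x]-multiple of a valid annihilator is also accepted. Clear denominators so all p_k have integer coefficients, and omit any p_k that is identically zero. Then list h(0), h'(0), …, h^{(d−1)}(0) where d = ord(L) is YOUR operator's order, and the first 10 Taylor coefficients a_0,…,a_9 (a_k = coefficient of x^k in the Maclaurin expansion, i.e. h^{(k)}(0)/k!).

L = (56 - 32·x + 32·x^2) + (-12 + 40·x - 48·x^2 + 32·x^3)·Dx + (14 - 8·x + 8·x^2)·Dx^2 + (-3 + 10·x - 12·x^2 + 8·x^3)·Dx^3  (order 3).
h: a_k = 2, 6, 8, 44/3, 32, 964/15, 128, 80632/315, 512, 2903044/2835, …
ICs: h(0) = 2, h′(0) = 6, h′′(0) = 16.

f: a_k = 2, 4, 8, 16, 32, 64, 128, 256, 512, 1024, …
g: a_k = 0, 2, 0, -4/3, 0, 4/15, 0, -8/315, 0, 4/2835, …
L₀ := lclm(L_f,L_g); ord L₀ ≤ 1+2.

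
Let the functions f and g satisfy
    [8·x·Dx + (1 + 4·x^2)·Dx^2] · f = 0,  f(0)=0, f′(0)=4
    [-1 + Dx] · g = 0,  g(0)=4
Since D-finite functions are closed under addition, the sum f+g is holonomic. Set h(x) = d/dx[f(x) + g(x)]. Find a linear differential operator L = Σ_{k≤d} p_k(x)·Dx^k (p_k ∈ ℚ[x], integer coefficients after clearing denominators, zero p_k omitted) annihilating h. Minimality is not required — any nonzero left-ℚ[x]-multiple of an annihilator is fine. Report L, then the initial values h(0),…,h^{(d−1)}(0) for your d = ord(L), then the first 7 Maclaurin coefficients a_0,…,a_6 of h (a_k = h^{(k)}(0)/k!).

f: a_k = 0, 4, 0, -16/3, 0, 64/5, 0, …
g: a_k = 4, 4, 2, 2/3, 1/6, 1/30, 1/180, …
L₀ := lclm(L_f,L_g); ord L₀ ≤ 2+1.
h₀' ⇒ L via d/dx closure of L₀.
L = (8 - 8·x - 96·x^2 - 32·x^3) + (-9 + 88·x^2 - 16·x^4)·Dx + (1 + 8·x + 8·x^2 + 32·x^3 + 16·x^4)·Dx^2  (order 2).
h: a_k = 8, 4, -14, 2/3, 385/6, 1/30, -46079/180, …
ICs: h(0) = 8, h′(0) = 4.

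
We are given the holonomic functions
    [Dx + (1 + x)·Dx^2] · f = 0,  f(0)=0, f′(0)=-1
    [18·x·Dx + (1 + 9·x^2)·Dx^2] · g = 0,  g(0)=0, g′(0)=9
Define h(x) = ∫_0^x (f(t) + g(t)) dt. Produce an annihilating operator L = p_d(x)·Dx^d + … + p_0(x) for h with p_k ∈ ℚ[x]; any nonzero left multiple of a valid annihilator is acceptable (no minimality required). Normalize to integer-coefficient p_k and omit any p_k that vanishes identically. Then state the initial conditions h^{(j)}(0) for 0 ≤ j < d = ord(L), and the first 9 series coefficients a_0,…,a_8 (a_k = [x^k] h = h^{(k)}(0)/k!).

L = (-18 - 54·x + 486·x^2 + 162·x^3)·Dx^2 + (-20 - 36·x + 432·x^2 + 972·x^3 + 324·x^4)·Dx^3 + (-1 + 17·x + 18·x^2 + 162·x^3 + 243·x^4 + 81·x^5)·Dx^4  (order 4).
h: a_k = 0, 0, 4, 1/6, -41/6, 1/20, 364/15, 1/42, -3281/28, …
ICs: h(0) = 0, h′(0) = 0, h′′(0) = 8, h′′′(0) = 1.

f: a_k = 0, -1, 1/2, -1/3, 1/4, -1/5, 1/6, -1/7, 1/8, …
g: a_k = 0, 9, 0, -27, 0, 729/5, 0, -6561/7, 0, …
f+g: L₀ = lclm(L_f,L_g), ord ≤ 2+2.
h=∫₀ˣh₀: take L = L₀·Dx.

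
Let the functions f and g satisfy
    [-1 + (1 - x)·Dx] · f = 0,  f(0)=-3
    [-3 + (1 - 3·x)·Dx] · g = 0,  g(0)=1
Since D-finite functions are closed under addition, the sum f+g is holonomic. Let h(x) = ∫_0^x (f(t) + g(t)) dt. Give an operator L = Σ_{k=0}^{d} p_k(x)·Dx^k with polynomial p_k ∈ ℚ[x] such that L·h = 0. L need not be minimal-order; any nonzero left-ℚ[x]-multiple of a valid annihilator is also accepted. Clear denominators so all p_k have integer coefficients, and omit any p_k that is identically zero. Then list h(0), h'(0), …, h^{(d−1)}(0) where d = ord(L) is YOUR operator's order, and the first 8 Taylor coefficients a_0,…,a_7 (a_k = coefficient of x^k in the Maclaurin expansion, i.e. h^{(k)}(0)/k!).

L = -6·Dx + (8 - 12·x)·Dx^2 + (-1 + 4·x - 3·x^2)·Dx^3  (order 3).
h: a_k = 0, -2, 0, 2, 6, 78/5, 40, 726/7, …
ICs: h(0) = 0, h′(0) = -2, h′′(0) = 0.

f: a_k = -3, -3, -3, -3, -3, -3, -3, -3, …
g: a_k = 1, 3, 9, 27, 81, 243, 729, 2187, …
Weyl lclm of L_f,L_g ⇒ L₀ (ord ≤ 2).
h=∫₀ˣh₀: take L = L₀·Dx.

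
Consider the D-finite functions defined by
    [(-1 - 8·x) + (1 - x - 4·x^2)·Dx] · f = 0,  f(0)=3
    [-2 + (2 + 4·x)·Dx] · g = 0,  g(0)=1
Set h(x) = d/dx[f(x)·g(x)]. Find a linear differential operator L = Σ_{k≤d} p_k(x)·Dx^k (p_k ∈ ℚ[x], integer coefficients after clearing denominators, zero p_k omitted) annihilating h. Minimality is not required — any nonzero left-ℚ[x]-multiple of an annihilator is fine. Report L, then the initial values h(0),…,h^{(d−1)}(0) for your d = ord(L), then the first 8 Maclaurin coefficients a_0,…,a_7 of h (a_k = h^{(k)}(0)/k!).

f: a_k = 3, 3, 15, 27, 87, 195, 543, 1323, …
g: a_k = 1, 1, -1/2, 1/2, -5/8, 7/8, -21/16, 33/16, …
f·g: L₀ = L_f ⊗_s L_g, ord ≤ 1·1.
h₀' ⇒ L via d/dx closure of L₀.
L = (11 + 84·x + 243·x^2 + 360·x^3 + 240·x^4) + (-2 - 11·x - 9·x^2 + 58·x^3 + 144·x^4 + 96·x^5)·Dx  (order 1).
h: a_k = 6, 33, 126, 849/2, 5535/4, 33471/8, 25347/2, 587481/16, …
ICs: h(0) = 6.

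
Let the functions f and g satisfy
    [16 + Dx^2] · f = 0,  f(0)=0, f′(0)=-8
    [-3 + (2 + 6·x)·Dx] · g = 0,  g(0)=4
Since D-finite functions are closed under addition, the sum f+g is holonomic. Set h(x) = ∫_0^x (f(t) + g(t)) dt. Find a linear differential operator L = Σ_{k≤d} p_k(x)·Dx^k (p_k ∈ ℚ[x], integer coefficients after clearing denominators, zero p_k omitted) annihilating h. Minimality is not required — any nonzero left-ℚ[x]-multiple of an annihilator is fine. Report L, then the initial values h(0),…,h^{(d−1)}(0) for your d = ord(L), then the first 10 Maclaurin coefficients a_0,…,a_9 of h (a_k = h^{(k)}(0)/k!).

L = (-4368 - 18432·x - 27648·x^2)·Dx + (1760 + 17568·x + 55296·x^2 + 55296·x^3)·Dx^2 + (-273 - 1152·x - 1728·x^2)·Dx^3 + (110 + 1098·x + 3456·x^2 + 3456·x^3)·Dx^4  (order 4).
h: a_k = 0, 4, -1, -3/2, 337/48, -81/32, 9131/5760, -2187/256, 23782441/1290240, -312741/8192, …
ICs: h(0) = 0, h′(0) = 4, h′′(0) = -2, h′′′(0) = -9.

f: a_k = 0, -8, 0, 64/3, 0, -256/15, 0, 2048/315, 0, -4096/2835, …
g: a_k = 4, 6, -9/2, 27/4, -405/32, 1701/64, -15309/256, 72171/512, -2814669/8192, 14073345/16384, …
Sum ⇒ L₀ = lclm(L_f,L_g) in ℚ(x)⟨Dx⟩.
∫: right-multiply L₀ by Dx.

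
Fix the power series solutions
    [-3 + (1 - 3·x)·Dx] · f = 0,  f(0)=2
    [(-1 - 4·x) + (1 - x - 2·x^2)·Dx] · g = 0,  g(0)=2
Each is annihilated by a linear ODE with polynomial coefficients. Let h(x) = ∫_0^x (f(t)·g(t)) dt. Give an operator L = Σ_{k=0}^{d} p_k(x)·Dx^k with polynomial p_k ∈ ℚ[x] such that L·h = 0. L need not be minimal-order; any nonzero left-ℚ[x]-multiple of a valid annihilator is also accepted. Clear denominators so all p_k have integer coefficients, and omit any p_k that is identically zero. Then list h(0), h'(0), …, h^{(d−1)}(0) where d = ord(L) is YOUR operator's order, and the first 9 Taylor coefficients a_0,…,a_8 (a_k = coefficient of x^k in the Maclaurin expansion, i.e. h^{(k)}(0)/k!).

f: a_k = 2, 6, 18, 54, 162, 486, 1458, 4374, 13122, …
g: a_k = 2, 2, 6, 10, 22, 42, 86, 170, 342, …
f·g: L₀ = L_f ⊗_s L_g, ord ≤ 1·1.
h=∫h₀ ⇒ L = L₀·Dx.
L = (-4 + 2·x + 18·x^2)·Dx + (1 - 4·x + x^2 + 6·x^3)·Dx^2  (order 2).
h: a_k = 0, 4, 8, 20, 50, 644/5, 336, 6220/7, 2375, …
ICs: h(0) = 0, h′(0) = 4.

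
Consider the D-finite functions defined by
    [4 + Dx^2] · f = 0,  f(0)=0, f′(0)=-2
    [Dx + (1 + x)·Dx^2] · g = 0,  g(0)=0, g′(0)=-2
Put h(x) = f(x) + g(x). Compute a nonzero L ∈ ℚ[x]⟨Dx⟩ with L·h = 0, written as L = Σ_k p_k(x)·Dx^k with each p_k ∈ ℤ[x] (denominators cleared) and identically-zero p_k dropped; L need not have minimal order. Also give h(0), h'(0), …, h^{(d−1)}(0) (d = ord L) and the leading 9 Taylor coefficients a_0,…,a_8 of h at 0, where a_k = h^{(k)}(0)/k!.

L = (20 + 16·x + 8·x^2)·Dx + (12 + 28·x + 24·x^2 + 8·x^3)·Dx^2 + (5 + 4·x + 2·x^2)·Dx^3 + (3 + 7·x + 6·x^2 + 2·x^3)·Dx^4  (order 4).
h: a_k = 0, -4, 1, 2/3, 1/2, -2/3, 1/3, -82/315, 1/4, …
ICs: h(0) = 0, h′(0) = -4, h′′(0) = 2, h′′′(0) = 4.

f: a_k = 0, -2, 0, 4/3, 0, -4/15, 0, 8/315, 0, …
g: a_k = 0, -2, 1, -2/3, 1/2, -2/5, 1/3, -2/7, 1/4, …
h₀=f+g: left-lcm gives L₀, ord ≤ 4.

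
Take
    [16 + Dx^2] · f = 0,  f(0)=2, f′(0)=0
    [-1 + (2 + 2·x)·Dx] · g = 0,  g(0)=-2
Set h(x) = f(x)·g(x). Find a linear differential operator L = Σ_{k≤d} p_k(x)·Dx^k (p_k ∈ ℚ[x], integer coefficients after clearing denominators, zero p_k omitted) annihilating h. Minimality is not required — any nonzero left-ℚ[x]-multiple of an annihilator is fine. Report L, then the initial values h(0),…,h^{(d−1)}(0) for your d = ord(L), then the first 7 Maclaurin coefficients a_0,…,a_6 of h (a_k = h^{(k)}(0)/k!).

f: a_k = 2, 0, -16, 0, 64/3, 0, -512/45, …
g: a_k = -2, -1, 1/4, -1/8, 5/64, -7/128, 21/512, …
L₀ := L_f ⊗_s L_g (sym. prod.), ord ≤ 2.
L = (67 + 128·x + 64·x^2) + (-4 - 4·x)·Dx + (4 + 8·x + 4·x^2)·Dx^2  (order 2).
h: a_k = -4, -2, 65/2, 63/4, -4465/96, -3733/192, 310129/11520, …
ICs: h(0) = -4, h′(0) = -2.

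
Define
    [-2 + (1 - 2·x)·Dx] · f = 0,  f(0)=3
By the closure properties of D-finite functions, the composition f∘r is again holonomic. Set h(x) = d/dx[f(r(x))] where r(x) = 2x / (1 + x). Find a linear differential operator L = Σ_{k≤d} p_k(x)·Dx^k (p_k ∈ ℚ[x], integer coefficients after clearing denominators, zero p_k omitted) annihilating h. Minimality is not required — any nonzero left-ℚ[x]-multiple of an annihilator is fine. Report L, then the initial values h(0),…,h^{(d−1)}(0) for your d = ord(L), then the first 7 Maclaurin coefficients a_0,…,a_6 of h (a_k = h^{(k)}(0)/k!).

L = 6 + (-1 + 3·x)·Dx  (order 1).
h: a_k = 12, 72, 324, 1296, 4860, 17496, 61236, …
ICs: h(0) = 12.

f: a_k = 3, 6, 12, 24, 48, 96, 192, …
h₀=f(r): pull back L_f along r ⇒ L₀.
Differentiate: ansatz ord ≤ ord L₀ ⇒ L.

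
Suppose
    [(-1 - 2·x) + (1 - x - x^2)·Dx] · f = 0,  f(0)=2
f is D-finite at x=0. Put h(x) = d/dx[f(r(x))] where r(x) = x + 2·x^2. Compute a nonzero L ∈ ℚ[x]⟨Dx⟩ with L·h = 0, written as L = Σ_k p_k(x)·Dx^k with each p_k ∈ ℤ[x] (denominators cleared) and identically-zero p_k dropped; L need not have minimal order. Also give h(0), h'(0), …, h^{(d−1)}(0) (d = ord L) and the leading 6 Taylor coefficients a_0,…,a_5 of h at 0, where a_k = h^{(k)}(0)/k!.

L = (8 + 42·x + 126·x^2 + 208·x^3 + 408·x^4 + 480·x^5 + 320·x^6) + (-1 - 5·x - 3·x^2 + 18·x^3 + 80·x^4 + 120·x^5 + 112·x^6 + 64·x^7)·Dx  (order 1).
h: a_k = 2, 16, 66, 248, 840, 2844, …
ICs: h(0) = 2.

f: a_k = 2, 2, 4, 6, 10, 16, …
h₀=f(r): pull back L_f along r ⇒ L₀.
h₀' ⇒ L via d/dx closure of L₀.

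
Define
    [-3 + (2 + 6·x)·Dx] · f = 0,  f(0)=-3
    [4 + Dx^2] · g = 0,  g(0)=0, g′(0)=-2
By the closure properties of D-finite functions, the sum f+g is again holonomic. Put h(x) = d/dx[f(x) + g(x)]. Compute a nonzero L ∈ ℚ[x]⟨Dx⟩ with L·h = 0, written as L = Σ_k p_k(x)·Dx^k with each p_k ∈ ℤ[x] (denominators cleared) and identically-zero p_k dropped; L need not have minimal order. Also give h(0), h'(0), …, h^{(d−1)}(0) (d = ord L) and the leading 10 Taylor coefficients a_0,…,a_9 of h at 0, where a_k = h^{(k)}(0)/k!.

f: a_k = -3, -9/2, 27/8, -81/16, 1215/128, -5103/256, 45927/1024, -216513/2048, 8444007/32768, -42220035/65536, …
g: a_k = 0, -2, 0, 4/3, 0, -4/15, 0, 8/315, 0, -4/2835, …
f+g: L₀ = lclm(L_f,L_g), ord ≤ 1+2.
h₀' ⇒ L via d/dx closure of L₀.
L = (-1812 - 1152·x - 1728·x^2) + (-344 - 1800·x - 3456·x^2 - 3456·x^3)·Dx + (-453 - 288·x - 432·x^2)·Dx^2 + (-86 - 450·x - 864·x^2 - 864·x^3)·Dx^3  (order 3).
h: a_k = -13/2, 27/4, -179/16, 1215/32, -77569/768, 137781/512, -68185211/92160, 8444007/4096, -119694061369/20643840, 2153221785/131072, …
ICs: h(0) = -13/2, h′(0) = 27/4, h′′(0) = -179/8.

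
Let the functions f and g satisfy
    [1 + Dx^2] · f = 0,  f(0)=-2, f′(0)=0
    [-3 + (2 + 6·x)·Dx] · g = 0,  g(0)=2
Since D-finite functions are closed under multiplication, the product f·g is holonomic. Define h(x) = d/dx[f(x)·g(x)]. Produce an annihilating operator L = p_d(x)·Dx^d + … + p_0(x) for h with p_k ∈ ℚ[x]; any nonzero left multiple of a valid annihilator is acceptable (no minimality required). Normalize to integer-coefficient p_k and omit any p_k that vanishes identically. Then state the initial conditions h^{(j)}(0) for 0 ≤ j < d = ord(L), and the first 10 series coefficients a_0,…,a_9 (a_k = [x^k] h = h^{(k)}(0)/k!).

L = (133 + 2352·x + 4104·x^2 + 1728·x^3 + 1296·x^4) + (276 + 540·x - 1296·x^2 - 1296·x^3)·Dx + (124 + 840·x + 1836·x^2 + 1728·x^3 + 1296·x^4)·Dx^2  (order 2).
h: a_k = -6, 13, -45/4, 983/24, -7505/64, 618229/1920, -6878207/7680, 810807791/322560, -4075029579/573440, 1877501350429/92897280, …
ICs: h(0) = -6, h′(0) = 13.

f: a_k = -2, 0, 1, 0, -1/12, 0, 1/360, 0, -1/20160, 0, …
g: a_k = 2, 3, -9/4, 27/8, -405/64, 1701/128, -15309/512, 72171/1024, -2814669/16384, 14073345/32768, …
L₀ := L_f ⊗_s L_g (sym. prod.), ord ≤ 2.
Differentiate: ansatz ord ≤ ord L₀ ⇒ L.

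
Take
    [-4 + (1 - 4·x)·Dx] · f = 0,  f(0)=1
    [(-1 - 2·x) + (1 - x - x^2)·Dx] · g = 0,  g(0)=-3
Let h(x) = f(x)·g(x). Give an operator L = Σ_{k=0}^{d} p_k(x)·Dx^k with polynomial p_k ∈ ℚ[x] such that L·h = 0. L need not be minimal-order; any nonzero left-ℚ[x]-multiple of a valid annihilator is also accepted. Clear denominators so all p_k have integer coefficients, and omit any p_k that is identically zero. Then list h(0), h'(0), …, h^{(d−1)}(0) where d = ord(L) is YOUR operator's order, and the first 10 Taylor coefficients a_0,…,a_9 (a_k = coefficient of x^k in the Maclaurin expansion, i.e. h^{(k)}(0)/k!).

f: a_k = 1, 4, 16, 64, 256, 1024, 4096, 16384, 65536, 262144, …
g: a_k = -3, -3, -6, -9, -15, -24, -39, -63, -102, -165, …
f·g: L₀ = L_f ⊗_s L_g, ord ≤ 1·1.
L = (-5 + 6·x + 12·x^2) + (1 - 5·x + 3·x^2 + 4·x^3)·Dx  (order 1).
h: a_k = -3, -15, -66, -273, -1107, -4452, -17847, -71451, -285906, -1143789, …
ICs: h(0) = -3.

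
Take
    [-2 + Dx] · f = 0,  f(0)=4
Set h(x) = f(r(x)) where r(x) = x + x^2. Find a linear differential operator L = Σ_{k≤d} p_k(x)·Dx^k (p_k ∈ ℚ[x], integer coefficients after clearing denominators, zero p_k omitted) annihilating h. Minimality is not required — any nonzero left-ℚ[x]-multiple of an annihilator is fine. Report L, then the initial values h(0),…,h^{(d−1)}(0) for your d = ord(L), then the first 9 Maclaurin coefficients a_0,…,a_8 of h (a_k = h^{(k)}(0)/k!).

f: a_k = 4, 8, 8, 16/3, 8/3, 16/15, 16/45, 32/315, 8/315, …
Substitute x→r, Dx→(1/r')Dx; clear ⇒ L₀.
L = (-2 - 4·x) + Dx  (order 1).
h: a_k = 4, 8, 16, 64/3, 80/3, 416/15, 1216/45, 7424/315, 6112/315, …
ICs: h(0) = 4.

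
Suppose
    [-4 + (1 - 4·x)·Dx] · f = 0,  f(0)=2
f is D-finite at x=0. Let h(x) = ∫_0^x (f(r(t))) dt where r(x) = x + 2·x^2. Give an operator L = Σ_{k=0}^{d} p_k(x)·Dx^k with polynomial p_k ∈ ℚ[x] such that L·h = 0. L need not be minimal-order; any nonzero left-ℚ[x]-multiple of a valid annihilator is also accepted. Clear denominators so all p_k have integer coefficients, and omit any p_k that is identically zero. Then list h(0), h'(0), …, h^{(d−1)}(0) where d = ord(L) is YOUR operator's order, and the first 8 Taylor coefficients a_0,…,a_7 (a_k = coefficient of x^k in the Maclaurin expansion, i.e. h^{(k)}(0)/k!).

L = (4 + 16·x)·Dx + (-1 + 4·x + 8·x^2)·Dx^2  (order 2).
h: a_k = 0, 2, 4, 16, 64, 1408/5, 1280, 41984/7, …
ICs: h(0) = 0, h′(0) = 2.

f: a_k = 2, 8, 32, 128, 512, 2048, 8192, 32768, …
Substitute x→r, Dx→(1/r')Dx; clear ⇒ L₀.
h=∫h₀ ⇒ L = L₀·Dx.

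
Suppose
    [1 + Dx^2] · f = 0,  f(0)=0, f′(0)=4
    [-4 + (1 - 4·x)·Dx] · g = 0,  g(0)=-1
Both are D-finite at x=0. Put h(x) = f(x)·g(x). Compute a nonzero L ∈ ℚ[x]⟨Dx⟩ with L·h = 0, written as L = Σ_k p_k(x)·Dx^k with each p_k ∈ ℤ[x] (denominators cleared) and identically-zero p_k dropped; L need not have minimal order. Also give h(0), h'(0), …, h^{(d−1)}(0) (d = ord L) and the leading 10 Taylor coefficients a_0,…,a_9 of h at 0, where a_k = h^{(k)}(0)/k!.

L = (-1 + 4·x) + 8·Dx + (-1 + 4·x)·Dx^2  (order 2).
h: a_k = 0, -4, -16, -190/3, -760/3, -30401/30, -60802/15, -20429471/1260, -20429471/315, -23534750593/90720, …
ICs: h(0) = 0, h′(0) = -4.

f: a_k = 0, 4, 0, -2/3, 0, 1/30, 0, -1/1260, 0, 1/90720, …
g: a_k = -1, -4, -16, -64, -256, -1024, -4096, -16384, -65536, -262144, …
Sym-product of L_f,L_g gives L₀ (≤ ord 2).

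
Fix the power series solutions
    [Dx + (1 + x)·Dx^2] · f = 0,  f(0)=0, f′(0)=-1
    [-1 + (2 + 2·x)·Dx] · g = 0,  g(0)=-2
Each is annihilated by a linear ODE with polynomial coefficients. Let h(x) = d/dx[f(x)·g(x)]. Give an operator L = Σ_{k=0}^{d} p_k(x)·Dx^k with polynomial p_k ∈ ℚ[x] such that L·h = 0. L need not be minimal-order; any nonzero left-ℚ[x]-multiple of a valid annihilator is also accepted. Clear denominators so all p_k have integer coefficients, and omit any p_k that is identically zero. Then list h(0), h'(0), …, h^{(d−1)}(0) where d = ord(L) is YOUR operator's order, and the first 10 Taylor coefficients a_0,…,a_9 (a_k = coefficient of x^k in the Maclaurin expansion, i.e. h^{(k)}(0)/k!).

f: a_k = 0, -1, 1/2, -1/3, 1/4, -1/5, 1/6, -1/7, 1/8, -1/9, …
g: a_k = -2, -1, 1/4, -1/8, 5/64, -7/128, 21/512, -33/1024, 429/16384, -715/32768, …
L₀ := L_f ⊗_s L_g (sym. prod.), ord ≤ 2.
h₀' ⇒ L via d/dx closure of L₀.
L = 1 + (8 + 8·x)·Dx + (4 + 8·x + 4·x^2)·Dx^2  (order 2).
h: a_k = 2, 0, -1/4, 1/3, -71/192, 31/80, -3043/7680, 2689/6720, -46027/114688, 51719/129024, …
ICs: h(0) = 2, h′(0) = 0.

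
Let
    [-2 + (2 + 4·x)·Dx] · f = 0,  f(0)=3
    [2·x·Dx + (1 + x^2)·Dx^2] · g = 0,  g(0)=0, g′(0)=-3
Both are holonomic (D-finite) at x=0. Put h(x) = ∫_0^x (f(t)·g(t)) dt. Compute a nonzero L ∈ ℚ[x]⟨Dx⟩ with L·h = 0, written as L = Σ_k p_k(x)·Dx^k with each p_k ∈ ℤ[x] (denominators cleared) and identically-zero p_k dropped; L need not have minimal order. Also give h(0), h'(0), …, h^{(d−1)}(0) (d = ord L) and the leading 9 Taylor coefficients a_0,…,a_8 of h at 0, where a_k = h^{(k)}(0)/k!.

f: a_k = 3, 3, -3/2, 3/2, -15/8, 21/8, -63/16, 99/16, -1287/128, …
g: a_k = 0, -3, 0, 1, 0, -3/5, 0, 3/7, 0, …
h₀=f·g: eliminate ⇒ L₀, order ≤ 1·2.
h=∫₀ˣh₀: take L = L₀·Dx.
L = (3 - 2·x - x^2)·Dx + (-2 - 2·x + 6·x^2 + 4·x^3)·Dx^2 + (1 + 4·x + 5·x^2 + 4·x^3 + 4·x^4)·Dx^3  (order 3).
h: a_k = 0, 0, -9/2, -3, 15/8, -3/10, 31/80, -327/280, 6789/4480, …
ICs: h(0) = 0, h′(0) = 0, h′′(0) = -9.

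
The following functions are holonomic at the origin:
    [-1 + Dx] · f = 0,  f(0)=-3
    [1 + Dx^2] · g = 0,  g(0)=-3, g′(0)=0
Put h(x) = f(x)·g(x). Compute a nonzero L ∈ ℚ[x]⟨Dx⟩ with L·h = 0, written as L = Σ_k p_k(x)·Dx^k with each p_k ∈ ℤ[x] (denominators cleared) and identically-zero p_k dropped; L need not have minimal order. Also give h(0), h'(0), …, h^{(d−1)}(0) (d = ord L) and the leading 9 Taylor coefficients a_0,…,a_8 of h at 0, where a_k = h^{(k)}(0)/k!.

L = 2 - 2·Dx + Dx^2  (order 2).
h: a_k = 9, 9, 0, -3, -3/2, -3/10, 0, 1/70, 1/280, …
ICs: h(0) = 9, h′(0) = 9.

f: a_k = -3, -3, -3/2, -1/2, -1/8, -1/40, -1/240, -1/1680, -1/13440, …
g: a_k = -3, 0, 3/2, 0, -1/8, 0, 1/240, 0, -1/13440, …
Product ⇒ symmetric product L₀, ord ≤ 2.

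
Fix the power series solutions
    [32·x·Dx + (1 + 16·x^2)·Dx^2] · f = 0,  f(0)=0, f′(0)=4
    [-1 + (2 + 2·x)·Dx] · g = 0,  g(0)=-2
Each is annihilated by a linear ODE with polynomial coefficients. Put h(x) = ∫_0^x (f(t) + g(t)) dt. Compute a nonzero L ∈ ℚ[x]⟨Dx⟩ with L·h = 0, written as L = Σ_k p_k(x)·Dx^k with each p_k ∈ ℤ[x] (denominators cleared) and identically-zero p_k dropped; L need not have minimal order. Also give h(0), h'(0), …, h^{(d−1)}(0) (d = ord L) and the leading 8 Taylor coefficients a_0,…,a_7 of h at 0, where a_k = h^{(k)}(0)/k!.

f: a_k = 0, 4, 0, -64/3, 0, 1024/5, 0, -16384/7, …
g: a_k = -2, -1, 1/4, -1/8, 5/64, -7/128, 21/512, -33/1024, …
h₀=f+g: left-lcm gives L₀, ord ≤ 3.
∫: right-multiply L₀ by Dx.
L = (-64 - 160·x + 3072·x^2 + 1536·x^3)·Dx^2 + (-131 - 256·x + 5920·x^2 + 12288·x^3 + 5376·x^4)·Dx^3 + (-2 + 126·x + 192·x^2 + 2112·x^3 + 3584·x^4 + 1536·x^5)·Dx^4  (order 4).
h: a_k = 0, -2, 3/2, 1/12, -515/96, 1/64, 43679/1280, 3/512, …
ICs: h(0) = 0, h′(0) = -2, h′′(0) = 3, h′′′(0) = 1/2.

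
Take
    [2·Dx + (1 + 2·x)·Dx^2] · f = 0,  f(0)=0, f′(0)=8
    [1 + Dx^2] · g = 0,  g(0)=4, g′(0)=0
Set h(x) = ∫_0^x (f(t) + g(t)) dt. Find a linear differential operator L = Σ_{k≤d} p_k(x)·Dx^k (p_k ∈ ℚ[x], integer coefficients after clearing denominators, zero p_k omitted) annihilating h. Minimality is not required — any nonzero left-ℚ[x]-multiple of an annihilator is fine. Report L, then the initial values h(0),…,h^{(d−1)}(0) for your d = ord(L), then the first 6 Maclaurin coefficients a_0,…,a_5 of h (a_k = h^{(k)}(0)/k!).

f: a_k = 0, 8, -8, 32/3, -16, 128/5, …
g: a_k = 4, 0, -2, 0, 1/6, 0, …
f+g: L₀ = lclm(L_f,L_g), ord ≤ 2+2.
h=∫₀ˣh₀: take L = L₀·Dx.
L = (50 + 8·x + 8·x^2)·Dx^2 + (9 + 22·x + 12·x^2 + 8·x^3)·Dx^3 + (50 + 8·x + 8·x^2)·Dx^4 + (9 + 22·x + 12·x^2 + 8·x^3)·Dx^5  (order 5).
h: a_k = 0, 4, 4, -10/3, 8/3, -19/6, …
ICs: h(0) = 0, h′(0) = 4, h′′(0) = 8, h′′′(0) = -20, h′′′′(0) = 64.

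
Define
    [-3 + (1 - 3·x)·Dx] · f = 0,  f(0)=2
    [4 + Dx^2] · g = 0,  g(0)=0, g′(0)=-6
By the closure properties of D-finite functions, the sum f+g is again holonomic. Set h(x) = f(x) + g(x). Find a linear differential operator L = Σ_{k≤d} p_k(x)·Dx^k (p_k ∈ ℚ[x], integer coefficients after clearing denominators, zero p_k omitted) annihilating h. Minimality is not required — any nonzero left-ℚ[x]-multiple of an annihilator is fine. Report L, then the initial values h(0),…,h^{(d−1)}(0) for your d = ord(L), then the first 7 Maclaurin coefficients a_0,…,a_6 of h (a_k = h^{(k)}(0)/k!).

L = (348 - 144·x + 216·x^2) + (-44 + 180·x - 216·x^2 + 216·x^3)·Dx + (87 - 36·x + 54·x^2)·Dx^2 + (-11 + 45·x - 54·x^2 + 54·x^3)·Dx^3  (order 3).
h: a_k = 2, 0, 18, 58, 162, 2426/5, 1458, …
ICs: h(0) = 2, h′(0) = 0, h′′(0) = 36.

f: a_k = 2, 6, 18, 54, 162, 486, 1458, …
g: a_k = 0, -6, 0, 4, 0, -4/5, 0, …
Sum ⇒ L₀ = lclm(L_f,L_g) in ℚ(x)⟨Dx⟩.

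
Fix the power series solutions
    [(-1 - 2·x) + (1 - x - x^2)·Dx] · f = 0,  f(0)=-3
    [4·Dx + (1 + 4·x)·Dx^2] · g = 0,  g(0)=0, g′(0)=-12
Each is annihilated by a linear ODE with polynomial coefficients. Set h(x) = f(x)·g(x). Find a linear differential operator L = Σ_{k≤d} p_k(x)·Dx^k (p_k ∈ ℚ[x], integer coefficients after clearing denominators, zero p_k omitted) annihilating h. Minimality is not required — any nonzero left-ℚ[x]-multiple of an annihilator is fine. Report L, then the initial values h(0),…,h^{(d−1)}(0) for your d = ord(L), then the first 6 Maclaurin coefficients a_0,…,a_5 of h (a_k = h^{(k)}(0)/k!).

L = (6 + 16·x) + (-2 + 16·x + 20·x^2)·Dx + (-1 - 3·x + 5·x^2 + 4·x^3)·Dx^2  (order 2).
h: a_k = 0, 36, -36, 192, -420, 8076/5, …
ICs: h(0) = 0, h′(0) = 36.

f: a_k = -3, -3, -6, -9, -15, -24, …
g: a_k = 0, -12, 24, -64, 192, -3072/5, …
Sym-product of L_f,L_g gives L₀ (≤ ord 2).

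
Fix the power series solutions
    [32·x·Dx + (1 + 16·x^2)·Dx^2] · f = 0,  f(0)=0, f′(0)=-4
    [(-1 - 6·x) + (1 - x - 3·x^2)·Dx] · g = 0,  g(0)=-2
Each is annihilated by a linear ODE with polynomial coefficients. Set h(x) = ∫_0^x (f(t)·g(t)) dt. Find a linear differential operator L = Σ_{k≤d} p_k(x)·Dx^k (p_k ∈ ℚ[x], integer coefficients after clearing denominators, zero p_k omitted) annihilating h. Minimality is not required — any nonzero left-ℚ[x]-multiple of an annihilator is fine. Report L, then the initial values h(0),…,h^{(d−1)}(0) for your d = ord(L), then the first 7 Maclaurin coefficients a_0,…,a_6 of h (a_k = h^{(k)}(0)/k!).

f: a_k = 0, -4, 0, 64/3, 0, -1024/5, 0, …
g: a_k = -2, -2, -8, -14, -38, -80, -194, …
f·g: L₀ = L_f ⊗_s L_g, ord ≤ 2·1.
h=∫₀ˣh₀: take L = L₀·Dx.
L = (6 + 32·x + 288·x^2)·Dx + (2 - 20·x + 64·x^2 + 288·x^3)·Dx^2 + (-1 + x - 13·x^2 + 16·x^3 + 48·x^4)·Dx^3  (order 3).
h: a_k = 0, 0, 4, 8/3, -8/3, 8/3, 2932/45, …
ICs: h(0) = 0, h′(0) = 0, h′′(0) = 8.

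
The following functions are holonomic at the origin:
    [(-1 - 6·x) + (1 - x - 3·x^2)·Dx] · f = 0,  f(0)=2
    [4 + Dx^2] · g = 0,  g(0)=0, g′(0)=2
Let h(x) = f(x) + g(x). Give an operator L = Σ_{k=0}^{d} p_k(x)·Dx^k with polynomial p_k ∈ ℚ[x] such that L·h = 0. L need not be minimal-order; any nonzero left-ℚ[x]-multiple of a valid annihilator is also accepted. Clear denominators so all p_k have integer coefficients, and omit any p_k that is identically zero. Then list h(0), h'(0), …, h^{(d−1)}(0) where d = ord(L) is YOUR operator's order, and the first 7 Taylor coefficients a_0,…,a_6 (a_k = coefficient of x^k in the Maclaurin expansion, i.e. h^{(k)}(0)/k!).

f: a_k = 2, 2, 8, 14, 38, 80, 194, …
g: a_k = 0, 2, 0, -4/3, 0, 4/15, 0, …
f+g: L₀ = lclm(L_f,L_g), ord ≤ 1+2.
L = (92 + 608·x + 512·x^2 + 1104·x^3 + 360·x^4 + 432·x^5) + (-24 + 4·x + 24·x^2 + 80·x^3 + 180·x^4 + 216·x^5 + 216·x^6)·Dx + (23 + 152·x + 128·x^2 + 276·x^3 + 90·x^4 + 108·x^5)·Dx^2 + (-6 + x + 6·x^2 + 20·x^3 + 45·x^4 + 54·x^5 + 54·x^6)·Dx^3  (order 3).
h: a_k = 2, 4, 8, 38/3, 38, 1204/15, 194, …
ICs: h(0) = 2, h′(0) = 4, h′′(0) = 16.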